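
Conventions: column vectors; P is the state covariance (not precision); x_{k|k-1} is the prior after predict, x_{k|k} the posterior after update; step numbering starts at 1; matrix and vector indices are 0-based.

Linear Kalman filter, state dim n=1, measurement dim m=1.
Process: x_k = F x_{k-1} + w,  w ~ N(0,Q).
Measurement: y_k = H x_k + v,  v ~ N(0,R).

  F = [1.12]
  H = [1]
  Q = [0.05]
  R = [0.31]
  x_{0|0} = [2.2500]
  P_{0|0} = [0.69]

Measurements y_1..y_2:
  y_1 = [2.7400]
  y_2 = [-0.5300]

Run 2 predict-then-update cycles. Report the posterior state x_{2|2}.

x_post = [1.1553]

step 1: x^-=[2.5200]  P^-=[0.9155]  S=[1.2255]  K=[0.7470]  nu=[0.2200]  x^+=[2.6844]  P^+=[0.2316]
step 2: x^-=[3.0065]  P^-=[0.3405]  S=[0.6505]  K=[0.5234]  nu=[-3.5365]  x^+=[1.1553]  P^+=[0.1623]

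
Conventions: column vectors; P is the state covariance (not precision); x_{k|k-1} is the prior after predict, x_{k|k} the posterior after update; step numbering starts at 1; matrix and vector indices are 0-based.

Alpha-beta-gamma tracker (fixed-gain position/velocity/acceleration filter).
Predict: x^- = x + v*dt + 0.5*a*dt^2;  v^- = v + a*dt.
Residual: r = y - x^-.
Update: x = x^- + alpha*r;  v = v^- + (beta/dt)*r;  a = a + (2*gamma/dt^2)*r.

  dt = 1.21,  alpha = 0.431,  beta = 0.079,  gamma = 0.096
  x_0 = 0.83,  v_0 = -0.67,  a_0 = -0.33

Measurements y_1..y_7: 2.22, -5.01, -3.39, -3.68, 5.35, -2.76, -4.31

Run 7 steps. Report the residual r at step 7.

step 1: x_pred=-0.2223  r=2.4423  x^+=0.8303  v^+=-0.9098  a^+=-0.0097
step 2: x_pred=-0.2777  r=-4.7323  x^+=-2.3173  v^+=-1.2306  a^+=-0.6303
step 3: x_pred=-4.2677  r=0.8777  x^+=-3.8894  v^+=-1.9360  a^+=-0.5152
step 4: x_pred=-6.6091  r=2.9291  x^+=-5.3467  v^+=-2.3681  a^+=-0.1311
step 5: x_pred=-8.3080  r=13.6580  x^+=-2.4214  v^+=-1.6350  a^+=1.6600
step 6: x_pred=-3.1846  r=0.4246  x^+=-3.0016  v^+=0.4013  a^+=1.7157
step 7: x_pred=-1.2600  r=-3.0500  x^+=-2.5746  v^+=2.2782  a^+=1.3157

resid = -3.0500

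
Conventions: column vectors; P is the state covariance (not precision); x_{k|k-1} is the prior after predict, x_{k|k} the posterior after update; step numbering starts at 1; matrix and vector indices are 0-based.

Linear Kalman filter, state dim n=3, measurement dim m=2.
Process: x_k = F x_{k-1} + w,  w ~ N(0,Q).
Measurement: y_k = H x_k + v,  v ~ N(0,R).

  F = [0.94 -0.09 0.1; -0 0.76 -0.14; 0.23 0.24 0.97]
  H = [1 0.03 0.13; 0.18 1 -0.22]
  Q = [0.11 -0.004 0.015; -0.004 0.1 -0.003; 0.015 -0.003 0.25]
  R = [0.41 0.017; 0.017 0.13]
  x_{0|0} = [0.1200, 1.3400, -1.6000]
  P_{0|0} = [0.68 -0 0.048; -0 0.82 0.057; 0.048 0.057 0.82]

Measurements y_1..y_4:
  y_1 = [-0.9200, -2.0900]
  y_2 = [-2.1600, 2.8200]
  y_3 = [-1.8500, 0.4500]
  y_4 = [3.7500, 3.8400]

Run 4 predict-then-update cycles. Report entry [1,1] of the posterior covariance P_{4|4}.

P_post[1,1] = 0.0778

step 1: x^-=[-0.1678, 1.2424, -1.2028]  P^-=[0.7337 -0.0728 0.2651; -0.0728 0.5776 0.0738; 0.2651 0.0738 1.1527]  S=[1.2288 0.0172; 0.0172 0.7075]  K=[0.6235 -0.0139; -0.0482 0.7761; 0.3422 -0.1950]  nu=[-0.6331, -3.5668]  x^+=[-0.5131, -1.4953, -0.7238]  P^+=[0.2561 -0.0366 0.0032; -0.0366 0.1499 0.1964; 0.0032 0.1964 0.9842]
step 2: x^-=[-0.4201, -1.0351, -1.1790]  P^-=[0.3506 -0.0372 0.1456; -0.0372 0.1641 0.0224; 0.1456 0.0224 1.2870]  S=[0.8183 -0.0150; -0.0150 0.3329]  K=[0.4503 0.0020; -0.0275 0.4566; 0.3706 -0.6877]  nu=[-1.5555, 3.6713]  x^+=[-1.1134, 0.6841, -4.2804]  P^+=[0.1847 -0.0243 0.0049; -0.0243 0.0936 0.1381; 0.0049 0.1381 1.0095]
step 3: x^-=[-1.5362, 1.1192, -4.2438]  P^-=[0.2866 -0.0303 0.1417; -0.0303 0.1445 -0.0302; 0.1417 -0.0302 1.2788]  S=[0.7531 -0.0257; -0.0257 0.3368]  K=[0.4039 0.0015; -0.0250 0.4306; 0.3797 -0.8203]  nu=[0.2043, -1.3263]  x^+=[-1.4557, 0.5430, -3.0783]  P^+=[0.1638 -0.0184 0.0181; -0.0184 0.0810 0.1006; 0.0181 0.1006 0.9276]
step 4: x^-=[-1.7250, 0.8436, -3.1905]  P^-=[0.2694 -0.0292 0.1454; -0.0292 0.1436 -0.0472; 0.1454 -0.0472 1.1890]  S=[0.7353 -0.0279; -0.0279 0.3386]  K=[0.3907 -0.0052; -0.0255 0.4371; 0.3755 -0.8036]  nu=[5.8645, 2.6050]  x^+=[0.5527, 1.8323, -3.0817]  P^+=[0.1570 -0.0163 0.0273; -0.0163 0.0778 0.0839; 0.0273 0.0839 0.8497]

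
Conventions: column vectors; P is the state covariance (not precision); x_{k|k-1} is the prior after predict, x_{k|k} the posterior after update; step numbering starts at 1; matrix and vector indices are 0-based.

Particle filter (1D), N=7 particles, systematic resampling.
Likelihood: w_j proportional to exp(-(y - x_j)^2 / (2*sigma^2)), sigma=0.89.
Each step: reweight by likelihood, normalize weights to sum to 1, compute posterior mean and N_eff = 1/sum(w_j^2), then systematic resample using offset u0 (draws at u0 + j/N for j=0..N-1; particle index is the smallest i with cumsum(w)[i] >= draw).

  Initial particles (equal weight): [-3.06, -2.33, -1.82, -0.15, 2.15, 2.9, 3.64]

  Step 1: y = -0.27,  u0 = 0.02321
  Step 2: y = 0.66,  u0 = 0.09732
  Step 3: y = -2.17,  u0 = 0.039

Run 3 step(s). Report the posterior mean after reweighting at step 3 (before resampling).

post_mean = -0.1500

step 1: w=[0.0056, 0.0523, 0.1671, 0.7547, 0.0189, 0.0013, 0.0000]  mean=-0.5117  Neff=1.6649  idx=[1, 2, 3, 3, 3, 3, 3]
step 2: w=[0.0011, 0.0062, 0.1985, 0.1985, 0.1985, 0.1985, 0.1985]  mean=-0.1627  Neff=5.0723  idx=[2, 3, 3, 4, 5, 6, 6]
step 3: w=[0.1429, 0.1429, 0.1429, 0.1429, 0.1429, 0.1429, 0.1429]  mean=-0.1500  Neff=7.0000  idx=[0, 1, 2, 3, 4, 5, 6]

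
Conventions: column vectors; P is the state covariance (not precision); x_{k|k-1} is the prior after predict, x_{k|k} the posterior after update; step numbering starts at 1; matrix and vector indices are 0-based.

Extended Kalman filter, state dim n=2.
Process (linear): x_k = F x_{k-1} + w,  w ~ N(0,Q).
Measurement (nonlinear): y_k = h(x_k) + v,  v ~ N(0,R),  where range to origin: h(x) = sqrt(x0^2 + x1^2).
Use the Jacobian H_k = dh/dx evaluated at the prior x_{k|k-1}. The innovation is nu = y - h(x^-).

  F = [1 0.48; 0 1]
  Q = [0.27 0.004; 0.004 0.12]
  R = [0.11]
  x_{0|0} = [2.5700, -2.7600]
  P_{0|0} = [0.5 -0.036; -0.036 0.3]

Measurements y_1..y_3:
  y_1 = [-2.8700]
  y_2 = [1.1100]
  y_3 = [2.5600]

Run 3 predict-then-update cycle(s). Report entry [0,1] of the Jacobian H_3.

H_jac[0,1] = 0.9999

step 1: x^-=[1.2452, -2.7600]  P^-=[0.8046 0.1120; 0.1120 0.4200]  H_jac=[0.4112 -0.9115]  S=[0.5111]  K=[0.4476; -0.6590]  nu=[-5.8979]  x^+=[-1.3950, 1.1266]  P^+=[0.7021 0.2628; 0.2628 0.1981]
step 2: x^-=[-0.8542, 1.1266]  P^-=[1.2700 0.3618; 0.3618 0.3181]  H_jac=[-0.6042 0.7968]  S=[0.4272]  K=[-1.1214; 0.0815]  nu=[-0.3038]  x^+=[-0.5135, 1.1018]  P^+=[0.7328 0.4009; 0.4009 0.3152]
step 3: x^-=[0.0153, 1.1018]  P^-=[1.4603 0.5562; 0.5562 0.4352]  H_jac=[0.0139 0.9999]  S=[0.5609]  K=[1.0277; 0.7897]  nu=[1.4581]  x^+=[1.5138, 2.2532]  P^+=[0.8679 0.1010; 0.1010 0.0855]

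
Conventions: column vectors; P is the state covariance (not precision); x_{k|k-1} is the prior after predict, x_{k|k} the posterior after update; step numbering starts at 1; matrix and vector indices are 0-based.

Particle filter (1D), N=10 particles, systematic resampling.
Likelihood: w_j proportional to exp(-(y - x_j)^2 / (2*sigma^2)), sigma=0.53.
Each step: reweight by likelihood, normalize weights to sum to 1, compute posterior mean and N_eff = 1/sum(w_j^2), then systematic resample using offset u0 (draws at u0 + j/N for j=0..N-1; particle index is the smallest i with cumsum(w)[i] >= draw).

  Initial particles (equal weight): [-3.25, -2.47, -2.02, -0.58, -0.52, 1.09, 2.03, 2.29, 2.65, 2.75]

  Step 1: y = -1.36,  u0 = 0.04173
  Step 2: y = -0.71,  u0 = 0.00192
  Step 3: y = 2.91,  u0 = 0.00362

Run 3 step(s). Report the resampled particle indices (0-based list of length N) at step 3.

resampled_idx = [1, 2, 3, 4, 5, 7, 7, 8, 8, 9]

step 1: w=[0.0014, 0.0932, 0.3847, 0.2828, 0.2379, 0.0000, 0.0000, 0.0000, 0.0000, 0.0000]  mean=-1.2996  Neff=3.4105  idx=[1, 2, 2, 2, 2, 3, 3, 3, 4, 4]
step 2: w=[0.0008, 0.0095, 0.0095, 0.0095, 0.0095, 0.1949, 0.1949, 0.1949, 0.1883, 0.1883]  mean=-0.6135  Neff=5.3984  idx=[1, 5, 5, 6, 6, 7, 7, 8, 8, 9]
step 3: w=[0.0000, 0.0814, 0.0814, 0.0814, 0.0814, 0.0814, 0.0814, 0.1705, 0.1705, 0.1705]  mean=-0.5493  Neff=7.8754  idx=[1, 2, 3, 4, 5, 7, 7, 8, 8, 9]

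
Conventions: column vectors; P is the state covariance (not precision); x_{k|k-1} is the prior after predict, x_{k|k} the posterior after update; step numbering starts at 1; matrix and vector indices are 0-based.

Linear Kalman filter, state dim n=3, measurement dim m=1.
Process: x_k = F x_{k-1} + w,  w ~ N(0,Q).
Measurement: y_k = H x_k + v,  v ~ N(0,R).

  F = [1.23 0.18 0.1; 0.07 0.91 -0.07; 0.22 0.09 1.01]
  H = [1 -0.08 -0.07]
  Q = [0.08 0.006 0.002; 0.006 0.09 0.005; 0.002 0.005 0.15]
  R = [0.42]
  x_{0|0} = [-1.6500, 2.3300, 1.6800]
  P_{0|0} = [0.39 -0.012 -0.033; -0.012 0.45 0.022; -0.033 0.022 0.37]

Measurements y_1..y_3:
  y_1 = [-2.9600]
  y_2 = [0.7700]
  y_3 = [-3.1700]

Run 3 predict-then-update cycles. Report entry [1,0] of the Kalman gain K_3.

step 1: x^-=[-1.4421, 1.8872, 1.5435]  P^-=[0.6757 0.1015 0.1129; 0.1015 0.4624 0.0375; 0.1129 0.0375 0.5388]  S=[1.0697]  K=[0.6167; 0.0578; 0.0675]  nu=[-1.2589]  x^+=[-2.2184, 1.8144, 1.4586]  P^+=[0.2689 0.0633 0.0684; 0.0633 0.4588 0.0333; 0.0684 0.0333 0.5340]
step 2: x^-=[-2.2562, 1.3937, 1.1484]  P^-=[0.5530 0.1694 0.2384; 0.1694 0.4770 0.0562; 0.2384 0.0562 0.7504]  S=[0.9199]  K=[0.5683; 0.1384; 0.1972]  nu=[3.2181]  x^+=[-0.4274, 1.8392, 1.7830]  P^+=[0.2559 0.0971 0.1353; 0.0971 0.4594 0.0311; 0.1353 0.0311 0.7146]
step 3: x^-=[-0.0163, 1.5189, 1.8724]  P^-=[0.5666 0.1999 0.3425; 0.1999 0.4822 0.0520; 0.3425 0.0520 0.9647]  S=[0.9151]  K=[0.5755; 0.1723; 0.2959]  nu=[-2.9011]  x^+=[-1.6860, 1.0191, 1.0138]  P^+=[0.2635 0.1091 0.1866; 0.1091 0.4551 0.0053; 0.1866 0.0053 0.8846]

K[1,0] = 0.1723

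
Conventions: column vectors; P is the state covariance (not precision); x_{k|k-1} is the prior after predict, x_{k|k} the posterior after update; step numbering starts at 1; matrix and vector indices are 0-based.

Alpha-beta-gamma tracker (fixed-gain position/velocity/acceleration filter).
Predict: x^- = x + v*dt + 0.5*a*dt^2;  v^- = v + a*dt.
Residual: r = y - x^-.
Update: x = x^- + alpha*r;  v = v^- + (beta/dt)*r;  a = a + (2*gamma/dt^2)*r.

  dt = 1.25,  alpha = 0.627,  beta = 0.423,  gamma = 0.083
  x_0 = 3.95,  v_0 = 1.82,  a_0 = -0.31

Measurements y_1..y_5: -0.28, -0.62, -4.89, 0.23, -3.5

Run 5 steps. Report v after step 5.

step 1: x_pred=5.9828  r=-6.2628  x^+=2.0560  v^+=-0.6868  a^+=-0.9754
step 2: x_pred=0.4355  r=-1.0555  x^+=-0.2263  v^+=-2.2632  a^+=-1.0875
step 3: x_pred=-3.9049  r=-0.9851  x^+=-4.5226  v^+=-3.9559  a^+=-1.1921
step 4: x_pred=-10.3988  r=10.6288  x^+=-3.7346  v^+=-1.8493  a^+=-0.0629
step 5: x_pred=-6.0954  r=2.5954  x^+=-4.4681  v^+=-1.0497  a^+=0.2128

v_post = -1.0497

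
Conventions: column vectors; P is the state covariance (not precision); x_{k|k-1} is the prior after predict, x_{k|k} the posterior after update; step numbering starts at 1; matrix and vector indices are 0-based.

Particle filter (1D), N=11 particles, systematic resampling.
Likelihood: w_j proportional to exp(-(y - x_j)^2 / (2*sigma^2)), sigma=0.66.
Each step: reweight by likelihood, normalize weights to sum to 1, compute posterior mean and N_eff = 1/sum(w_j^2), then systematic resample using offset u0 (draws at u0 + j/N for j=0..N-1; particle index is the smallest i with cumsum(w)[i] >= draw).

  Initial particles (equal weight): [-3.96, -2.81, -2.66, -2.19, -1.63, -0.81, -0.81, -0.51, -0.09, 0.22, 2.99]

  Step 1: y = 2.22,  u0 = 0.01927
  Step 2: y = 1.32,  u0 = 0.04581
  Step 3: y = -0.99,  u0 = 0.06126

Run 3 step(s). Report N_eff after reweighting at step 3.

N_eff = 4.0000

step 1: w=[0.0000, 0.0000, 0.0000, 0.0000, 0.0000, 0.0001, 0.0001, 0.0004, 0.0042, 0.0195, 0.9758]  mean=2.9212  Neff=1.0498  idx=[9, 10, 10, 10, 10, 10, 10, 10, 10, 10, 10]
step 2: w=[0.3798, 0.0620, 0.0620, 0.0620, 0.0620, 0.0620, 0.0620, 0.0620, 0.0620, 0.0620, 0.0620]  mean=1.9379  Neff=5.4724  idx=[0, 0, 0, 0, 1, 2, 4, 5, 7, 8, 10]
step 3: w=[0.2500, 0.2500, 0.2500, 0.2500, 0.0000, 0.0000, 0.0000, 0.0000, 0.0000, 0.0000, 0.0000]  mean=0.2200  Neff=4.0000  idx=[0, 0, 0, 1, 1, 2, 2, 2, 3, 3, 3]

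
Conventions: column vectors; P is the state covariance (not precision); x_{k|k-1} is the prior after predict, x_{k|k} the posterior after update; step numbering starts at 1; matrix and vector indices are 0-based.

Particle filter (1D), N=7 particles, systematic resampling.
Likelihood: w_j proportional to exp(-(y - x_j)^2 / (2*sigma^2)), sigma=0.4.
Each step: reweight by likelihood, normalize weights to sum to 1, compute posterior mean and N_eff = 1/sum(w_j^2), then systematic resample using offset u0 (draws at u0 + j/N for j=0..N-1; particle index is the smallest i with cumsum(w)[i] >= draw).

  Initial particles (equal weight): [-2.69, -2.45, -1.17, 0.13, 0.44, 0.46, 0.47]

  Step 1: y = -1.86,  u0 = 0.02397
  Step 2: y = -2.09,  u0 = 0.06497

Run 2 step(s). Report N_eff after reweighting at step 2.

N_eff = 5.0124

step 1: w=[0.1711, 0.4963, 0.3327, 0.0000, 0.0000, 0.0000, 0.0000]  mean=-2.0652  Neff=2.5893  idx=[0, 0, 1, 1, 1, 2, 2]
step 2: w=[0.1163, 0.1163, 0.2389, 0.2389, 0.2389, 0.0254, 0.0254]  mean=-2.4407  Neff=5.0124  idx=[0, 1, 2, 3, 3, 4, 4]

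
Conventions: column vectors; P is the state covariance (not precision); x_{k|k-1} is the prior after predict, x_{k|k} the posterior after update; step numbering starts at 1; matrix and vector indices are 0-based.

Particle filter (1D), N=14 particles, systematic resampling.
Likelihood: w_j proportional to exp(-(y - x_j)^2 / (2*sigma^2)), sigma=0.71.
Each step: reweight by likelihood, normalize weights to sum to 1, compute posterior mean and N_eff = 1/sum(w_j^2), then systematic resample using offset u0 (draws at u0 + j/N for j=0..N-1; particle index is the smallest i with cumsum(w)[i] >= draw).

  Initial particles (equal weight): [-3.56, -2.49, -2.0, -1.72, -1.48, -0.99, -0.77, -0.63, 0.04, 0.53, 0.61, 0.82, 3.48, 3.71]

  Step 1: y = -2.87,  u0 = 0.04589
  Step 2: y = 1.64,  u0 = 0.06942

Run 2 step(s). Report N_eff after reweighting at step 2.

N_eff = 2.1197

step 1: w=[0.2568, 0.3568, 0.1944, 0.1109, 0.0606, 0.0124, 0.0052, 0.0028, 0.0001, 0.0000, 0.0000, 0.0000, 0.0000, 0.0000]  mean=-2.4899  Neff=4.0450  idx=[0, 0, 0, 1, 1, 1, 1, 1, 2, 2, 2, 3, 3, 4]
step 2: w=[0.0000, 0.0000, 0.0000, 0.0005, 0.0005, 0.0005, 0.0005, 0.0005, 0.0201, 0.0201, 0.0201, 0.1404, 0.1404, 0.6566]  mean=-1.5811  Neff=2.1197  idx=[11, 11, 12, 12, 13, 13, 13, 13, 13, 13, 13, 13, 13, 13]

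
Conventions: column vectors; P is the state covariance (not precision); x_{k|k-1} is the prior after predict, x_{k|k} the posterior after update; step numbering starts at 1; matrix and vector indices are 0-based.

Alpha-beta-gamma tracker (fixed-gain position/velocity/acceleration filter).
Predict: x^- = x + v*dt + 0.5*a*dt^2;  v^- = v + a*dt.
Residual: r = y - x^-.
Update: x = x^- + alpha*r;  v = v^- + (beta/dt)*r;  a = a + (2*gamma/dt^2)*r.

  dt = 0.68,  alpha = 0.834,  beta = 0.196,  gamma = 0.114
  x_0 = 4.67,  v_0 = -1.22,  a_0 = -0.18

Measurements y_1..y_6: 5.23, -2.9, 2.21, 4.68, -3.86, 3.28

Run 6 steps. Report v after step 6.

step 1: x_pred=3.7988  r=1.4312  x^+=4.9924  v^+=-0.9299  a^+=0.5257
step 2: x_pred=4.4816  r=-7.3816  x^+=-1.6746  v^+=-2.7000  a^+=-3.1140
step 3: x_pred=-4.2306  r=6.4406  x^+=1.1409  v^+=-2.9612  a^+=0.0617
step 4: x_pred=-0.8585  r=5.5385  x^+=3.7606  v^+=-1.3228  a^+=2.7926
step 5: x_pred=3.5067  r=-7.3667  x^+=-2.6371  v^+=-1.5472  a^+=-0.8398
step 6: x_pred=-3.8834  r=7.1634  x^+=2.0909  v^+=-0.0535  a^+=2.6923

v_post = -0.0535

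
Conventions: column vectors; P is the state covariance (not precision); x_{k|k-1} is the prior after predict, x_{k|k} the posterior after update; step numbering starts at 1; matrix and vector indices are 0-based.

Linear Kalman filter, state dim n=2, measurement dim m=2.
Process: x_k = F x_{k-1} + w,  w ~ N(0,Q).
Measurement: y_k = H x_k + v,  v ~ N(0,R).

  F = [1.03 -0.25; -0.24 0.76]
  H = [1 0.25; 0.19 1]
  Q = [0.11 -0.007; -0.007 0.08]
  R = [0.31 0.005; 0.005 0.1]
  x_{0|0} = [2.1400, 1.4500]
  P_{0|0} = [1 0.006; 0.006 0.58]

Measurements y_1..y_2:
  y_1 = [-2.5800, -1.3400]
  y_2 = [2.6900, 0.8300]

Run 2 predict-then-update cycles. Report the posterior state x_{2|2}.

x_post = [0.7750, 0.0857]

step 1: x^-=[1.8417, 0.5884]  P^-=[1.2041 -0.3593; -0.3593 0.4704]  S=[1.3638 -0.0250; -0.0250 0.4773]  K=[0.8128 -0.2309; -0.1619 0.8340]  nu=[-4.5688, -2.2783]  x^+=[-1.3456, -0.5718]  P^+=[0.2683 -0.0700; -0.0700 0.0959]
step 2: x^-=[-1.2430, -0.1116]  P^-=[0.4367 -0.1505; -0.1505 0.1764]  S=[0.6824 -0.0256; -0.0256 0.2349]  K=[0.5763 -0.2248; -0.1329 0.6145]  nu=[3.9609, 1.1778]  x^+=[0.7750, 0.0857]  P^+=[0.1915 -0.0560; -0.0560 0.0714]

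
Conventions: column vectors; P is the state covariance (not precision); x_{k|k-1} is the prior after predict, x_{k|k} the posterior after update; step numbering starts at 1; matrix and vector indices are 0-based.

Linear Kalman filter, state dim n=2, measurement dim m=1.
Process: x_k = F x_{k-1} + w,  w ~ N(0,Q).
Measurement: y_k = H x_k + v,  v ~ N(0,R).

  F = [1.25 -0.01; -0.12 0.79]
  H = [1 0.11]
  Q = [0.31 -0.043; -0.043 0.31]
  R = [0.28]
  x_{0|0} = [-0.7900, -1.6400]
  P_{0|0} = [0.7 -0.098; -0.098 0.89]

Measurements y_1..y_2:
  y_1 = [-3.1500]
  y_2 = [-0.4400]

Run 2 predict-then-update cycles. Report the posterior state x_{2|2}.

step 1: x^-=[-0.9711, -1.2008]  P^-=[1.4063 -0.2519; -0.2519 0.8941]  S=[1.6417]  K=[0.8397; -0.0935]  nu=[-2.0468]  x^+=[-2.6899, -1.0093]  P^+=[0.2487 -0.1230; -0.1230 0.8797]
step 2: x^-=[-3.3523, -0.4746]  P^-=[0.7017 -0.2088; -0.2088 0.8859]  S=[0.9465]  K=[0.7171; -0.1177]  nu=[2.9645]  x^+=[-1.2264, -0.8234]  P^+=[0.2150 -0.1290; -0.1290 0.8728]

x_post = [-1.2264, -0.8234]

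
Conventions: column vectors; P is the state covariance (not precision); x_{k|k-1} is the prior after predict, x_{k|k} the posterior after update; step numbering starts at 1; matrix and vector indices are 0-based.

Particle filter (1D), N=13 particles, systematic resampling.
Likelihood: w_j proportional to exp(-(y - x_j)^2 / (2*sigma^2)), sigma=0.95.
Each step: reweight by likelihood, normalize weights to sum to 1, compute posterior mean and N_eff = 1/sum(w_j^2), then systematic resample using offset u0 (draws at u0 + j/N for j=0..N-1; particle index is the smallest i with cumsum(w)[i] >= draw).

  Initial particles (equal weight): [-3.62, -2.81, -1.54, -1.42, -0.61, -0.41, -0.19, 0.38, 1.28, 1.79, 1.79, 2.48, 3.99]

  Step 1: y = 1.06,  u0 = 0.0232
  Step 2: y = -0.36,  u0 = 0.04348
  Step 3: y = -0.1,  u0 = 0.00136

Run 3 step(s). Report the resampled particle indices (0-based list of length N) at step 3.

step 1: w=[0.0000, 0.0001, 0.0052, 0.0073, 0.0467, 0.0662, 0.0922, 0.1695, 0.2133, 0.1630, 0.1630, 0.0717, 0.0019]  mean=1.0148  Neff=6.7719  idx=[4, 5, 6, 7, 7, 8, 8, 8, 9, 9, 10, 10, 11]
step 2: w=[0.1782, 0.1842, 0.1815, 0.1362, 0.1362, 0.0416, 0.0416, 0.0416, 0.0142, 0.0142, 0.0142, 0.0142, 0.0021]  mean=0.1517  Neff=7.0572  idx=[0, 0, 1, 1, 1, 2, 2, 3, 3, 4, 4, 6, 9]
step 3: w=[0.0819, 0.0819, 0.0897, 0.0897, 0.0897, 0.0941, 0.0941, 0.0832, 0.0832, 0.0832, 0.0832, 0.0329, 0.0131]  mean=-0.0539  Neff=11.8729  idx=[0, 0, 1, 2, 3, 4, 5, 6, 6, 7, 8, 9, 10]

resampled_idx = [0, 0, 1, 2, 3, 4, 5, 6, 6, 7, 8, 9, 10]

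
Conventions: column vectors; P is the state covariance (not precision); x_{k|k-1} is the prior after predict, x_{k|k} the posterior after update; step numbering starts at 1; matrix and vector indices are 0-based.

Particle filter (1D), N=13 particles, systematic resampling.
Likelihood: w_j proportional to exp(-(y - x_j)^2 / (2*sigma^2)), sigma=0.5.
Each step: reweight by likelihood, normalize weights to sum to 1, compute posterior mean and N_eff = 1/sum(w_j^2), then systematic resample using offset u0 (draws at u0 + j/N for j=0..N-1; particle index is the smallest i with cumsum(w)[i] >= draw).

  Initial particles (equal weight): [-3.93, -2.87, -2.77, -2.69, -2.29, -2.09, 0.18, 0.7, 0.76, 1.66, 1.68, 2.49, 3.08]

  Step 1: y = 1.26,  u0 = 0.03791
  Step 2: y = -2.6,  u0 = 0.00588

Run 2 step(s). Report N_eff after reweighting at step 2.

N_eff = 5.2443

step 1: w=[0.0000, 0.0000, 0.0000, 0.0000, 0.0000, 0.0000, 0.0357, 0.1966, 0.2233, 0.2673, 0.2587, 0.0179, 0.0005]  mean=1.2381  Neff=4.3764  idx=[7, 7, 7, 8, 8, 8, 9, 9, 9, 10, 10, 10, 10]
step 2: w=[0.2299, 0.2299, 0.2299, 0.1034, 0.1034, 0.1034, 0.0000, 0.0000, 0.0000, 0.0000, 0.0000, 0.0000, 0.0000]  mean=0.7186  Neff=5.2443  idx=[0, 0, 0, 1, 1, 1, 2, 2, 2, 3, 3, 4, 5]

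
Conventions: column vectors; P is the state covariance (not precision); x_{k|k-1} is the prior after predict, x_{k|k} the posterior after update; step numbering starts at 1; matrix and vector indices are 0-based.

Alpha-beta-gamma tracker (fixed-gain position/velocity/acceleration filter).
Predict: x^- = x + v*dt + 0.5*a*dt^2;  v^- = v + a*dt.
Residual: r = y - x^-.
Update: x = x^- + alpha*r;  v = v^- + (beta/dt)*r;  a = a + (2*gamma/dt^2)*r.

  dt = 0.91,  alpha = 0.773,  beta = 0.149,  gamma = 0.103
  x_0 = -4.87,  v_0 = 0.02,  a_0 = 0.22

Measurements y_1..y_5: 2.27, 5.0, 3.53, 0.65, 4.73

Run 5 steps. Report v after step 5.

v_post = 3.3855

step 1: x_pred=-4.7607  r=7.0307  x^+=0.6740  v^+=1.3714  a^+=1.9690
step 2: x_pred=2.7372  r=2.2628  x^+=4.4864  v^+=3.5336  a^+=2.5319
step 3: x_pred=8.7503  r=-5.2203  x^+=4.7150  v^+=4.9829  a^+=1.2333
step 4: x_pred=9.7601  r=-9.1101  x^+=2.7180  v^+=4.6135  a^+=-1.0330
step 5: x_pred=6.4886  r=-1.7586  x^+=5.1292  v^+=3.3855  a^+=-1.4705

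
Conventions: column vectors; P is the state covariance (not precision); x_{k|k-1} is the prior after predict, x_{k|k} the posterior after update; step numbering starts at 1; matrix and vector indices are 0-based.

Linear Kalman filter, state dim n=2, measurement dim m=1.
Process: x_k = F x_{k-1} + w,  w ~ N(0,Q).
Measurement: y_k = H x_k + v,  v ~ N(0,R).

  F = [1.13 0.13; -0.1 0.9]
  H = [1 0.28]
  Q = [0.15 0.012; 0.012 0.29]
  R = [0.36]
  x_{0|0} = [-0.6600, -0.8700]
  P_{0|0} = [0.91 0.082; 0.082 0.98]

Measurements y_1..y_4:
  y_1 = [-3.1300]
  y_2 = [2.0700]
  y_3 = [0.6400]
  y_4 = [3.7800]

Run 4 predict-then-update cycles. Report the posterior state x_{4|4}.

step 1: x^-=[-0.8589, -0.7170]  P^-=[1.3526 0.1062; 0.1062 1.0781]  S=[1.8566]  K=[0.7446; 0.2198]  nu=[-2.0703]  x^+=[-2.4004, -1.1720]  P^+=[0.3234 -0.1977; -0.1977 0.9885]
step 2: x^-=[-2.8648, -0.8148]  P^-=[0.5216 -0.1073; -0.1073 1.1295]  S=[0.9100]  K=[0.5401; 0.2296]  nu=[5.1629]  x^+=[-0.0762, 0.3705]  P^+=[0.2561 -0.2202; -0.2202 1.0815]
step 3: x^-=[-0.0380, 0.3411]  P^-=[0.4306 -0.1115; -0.1115 1.2082]  S=[0.8229]  K=[0.4853; 0.2757]  nu=[0.5824]  x^+=[0.2447, 0.5017]  P^+=[0.2368 -0.2216; -0.2216 1.1457]
step 4: x^-=[0.3418, 0.4270]  P^-=[0.4066 -0.1031; -0.1031 1.2602]  S=[0.8076]  K=[0.4677; 0.3092]  nu=[3.3187]  x^+=[1.8938, 1.4532]  P^+=[0.2299 -0.2199; -0.2199 1.1830]

x_post = [1.8938, 1.4532]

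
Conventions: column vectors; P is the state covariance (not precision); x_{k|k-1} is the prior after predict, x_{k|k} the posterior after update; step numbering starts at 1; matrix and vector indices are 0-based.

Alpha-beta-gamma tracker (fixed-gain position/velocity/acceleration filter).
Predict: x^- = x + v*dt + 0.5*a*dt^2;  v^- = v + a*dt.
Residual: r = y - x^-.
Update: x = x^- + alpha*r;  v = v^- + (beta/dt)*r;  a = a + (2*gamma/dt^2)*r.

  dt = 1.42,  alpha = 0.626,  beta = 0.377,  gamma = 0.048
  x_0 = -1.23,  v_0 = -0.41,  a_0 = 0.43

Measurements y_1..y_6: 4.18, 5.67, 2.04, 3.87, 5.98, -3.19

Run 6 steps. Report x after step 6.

step 1: x_pred=-1.3787  r=5.5587  x^+=2.1011  v^+=1.6764  a^+=0.6946
step 2: x_pred=5.1819  r=0.4881  x^+=5.4874  v^+=2.7924  a^+=0.7179
step 3: x_pred=10.1764  r=-8.1364  x^+=5.0830  v^+=1.6516  a^+=0.3305
step 4: x_pred=7.7615  r=-3.8915  x^+=5.3254  v^+=1.0878  a^+=0.1452
step 5: x_pred=7.0165  r=-1.0365  x^+=6.3677  v^+=1.0188  a^+=0.0959
step 6: x_pred=7.9111  r=-11.1011  x^+=0.9618  v^+=-1.7923  a^+=-0.4326

x_post = 0.9618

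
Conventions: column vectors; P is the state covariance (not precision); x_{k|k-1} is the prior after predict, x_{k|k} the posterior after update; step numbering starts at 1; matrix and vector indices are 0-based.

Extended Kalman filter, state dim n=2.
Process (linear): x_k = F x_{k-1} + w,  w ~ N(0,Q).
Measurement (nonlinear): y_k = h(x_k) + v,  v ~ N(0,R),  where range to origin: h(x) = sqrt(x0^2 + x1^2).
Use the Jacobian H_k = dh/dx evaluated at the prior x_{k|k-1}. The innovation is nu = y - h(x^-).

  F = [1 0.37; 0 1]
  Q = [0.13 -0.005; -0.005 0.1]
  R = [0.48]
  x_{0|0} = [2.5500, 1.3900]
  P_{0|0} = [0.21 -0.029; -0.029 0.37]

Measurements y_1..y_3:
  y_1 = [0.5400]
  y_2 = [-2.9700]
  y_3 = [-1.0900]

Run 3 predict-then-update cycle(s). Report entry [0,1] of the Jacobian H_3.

step 1: x^-=[3.0643, 1.3900]  P^-=[0.3692 0.1029; 0.1029 0.4700]  H_jac=[0.9107 0.4131]  S=[0.9438]  K=[0.4013; 0.3050]  nu=[-2.8248]  x^+=[1.9308, 0.5284]  P^+=[0.2172 -0.0126; -0.0126 0.3822]
step 2: x^-=[2.1263, 0.5284]  P^-=[0.3902 0.1238; 0.1238 0.4822]  H_jac=[0.9705 0.2412]  S=[0.9335]  K=[0.4376; 0.2533]  nu=[-5.1610]  x^+=[-0.1324, -0.7788]  P^+=[0.2114 0.0203; 0.0203 0.4223]
step 3: x^-=[-0.4205, -0.7788]  P^-=[0.4143 0.1716; 0.1716 0.5223]  H_jac=[-0.4751 -0.8799]  S=[1.1214]  K=[-0.3102; -0.4825]  nu=[-1.9751]  x^+=[0.1920, 0.1743]  P^+=[0.3064 0.0037; 0.0037 0.2612]

H_jac[0,1] = -0.8799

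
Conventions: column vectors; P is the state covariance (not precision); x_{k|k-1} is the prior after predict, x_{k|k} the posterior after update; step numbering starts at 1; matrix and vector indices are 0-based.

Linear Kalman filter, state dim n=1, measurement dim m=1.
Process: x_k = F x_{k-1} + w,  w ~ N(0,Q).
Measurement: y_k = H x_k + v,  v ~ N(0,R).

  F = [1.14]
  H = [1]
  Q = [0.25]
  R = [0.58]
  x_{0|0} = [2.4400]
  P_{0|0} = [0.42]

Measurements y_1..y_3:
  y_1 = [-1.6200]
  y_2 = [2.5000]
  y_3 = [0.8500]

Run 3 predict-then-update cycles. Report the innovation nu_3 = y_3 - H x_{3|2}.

innov = [-0.8346]

step 1: x^-=[2.7816]  P^-=[0.7958]  S=[1.3758]  K=[0.5784]  nu=[-4.4016]  x^+=[0.2356]  P^+=[0.3355]
step 2: x^-=[0.2685]  P^-=[0.6860]  S=[1.2660]  K=[0.5419]  nu=[2.2315]  x^+=[1.4777]  P^+=[0.3143]
step 3: x^-=[1.6846]  P^-=[0.6584]  S=[1.2384]  K=[0.5317]  nu=[-0.8346]  x^+=[1.2409]  P^+=[0.3084]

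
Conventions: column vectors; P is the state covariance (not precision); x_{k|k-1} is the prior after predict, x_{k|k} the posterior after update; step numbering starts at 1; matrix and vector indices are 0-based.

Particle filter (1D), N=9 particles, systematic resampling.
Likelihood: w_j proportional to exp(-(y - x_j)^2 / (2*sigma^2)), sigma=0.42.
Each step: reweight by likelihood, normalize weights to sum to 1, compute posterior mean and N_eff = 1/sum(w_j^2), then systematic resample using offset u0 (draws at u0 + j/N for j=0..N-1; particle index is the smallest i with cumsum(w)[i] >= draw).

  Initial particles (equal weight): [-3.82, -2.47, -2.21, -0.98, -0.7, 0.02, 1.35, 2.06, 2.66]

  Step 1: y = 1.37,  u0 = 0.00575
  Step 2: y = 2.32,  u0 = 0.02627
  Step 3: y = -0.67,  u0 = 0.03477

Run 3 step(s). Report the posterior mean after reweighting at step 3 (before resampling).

post_mean = 1.3501

step 1: w=[0.0000, 0.0000, 0.0000, 0.0000, 0.0000, 0.0045, 0.7847, 0.2038, 0.0070]  mean=1.4979  Neff=1.5212  idx=[6, 6, 6, 6, 6, 6, 6, 6, 7]
step 2: w=[0.0503, 0.0503, 0.0503, 0.0503, 0.0503, 0.0503, 0.0503, 0.0503, 0.5977]  mean=1.7744  Neff=2.6492  idx=[0, 2, 4, 7, 8, 8, 8, 8, 8]
step 3: w=[0.2500, 0.2500, 0.2500, 0.2500, 0.0000, 0.0000, 0.0000, 0.0000, 0.0000]  mean=1.3501  Neff=4.0007  idx=[0, 0, 1, 1, 1, 2, 2, 3, 3]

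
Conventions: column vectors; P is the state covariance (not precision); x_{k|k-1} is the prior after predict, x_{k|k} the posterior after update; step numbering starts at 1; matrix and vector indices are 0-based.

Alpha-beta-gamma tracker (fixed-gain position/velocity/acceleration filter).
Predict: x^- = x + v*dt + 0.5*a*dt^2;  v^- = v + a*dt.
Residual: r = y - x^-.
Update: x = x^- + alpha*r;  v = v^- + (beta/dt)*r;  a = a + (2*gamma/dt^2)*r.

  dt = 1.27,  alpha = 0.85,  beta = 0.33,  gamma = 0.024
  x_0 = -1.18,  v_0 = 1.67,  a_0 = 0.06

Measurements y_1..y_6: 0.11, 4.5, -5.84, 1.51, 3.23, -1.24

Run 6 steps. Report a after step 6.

a_post = -0.1608

step 1: x_pred=0.9893  r=-0.8793  x^+=0.2419  v^+=1.5177  a^+=0.0338
step 2: x_pred=2.1967  r=2.3033  x^+=4.1545  v^+=2.1592  a^+=0.1024
step 3: x_pred=6.9792  r=-12.8192  x^+=-3.9171  v^+=-1.0418  a^+=-0.2791
step 4: x_pred=-5.4653  r=6.9753  x^+=0.4637  v^+=0.4162  a^+=-0.0715
step 5: x_pred=0.9346  r=2.2954  x^+=2.8857  v^+=0.9218  a^+=-0.0032
step 6: x_pred=4.0538  r=-5.2938  x^+=-0.4459  v^+=-0.4578  a^+=-0.1608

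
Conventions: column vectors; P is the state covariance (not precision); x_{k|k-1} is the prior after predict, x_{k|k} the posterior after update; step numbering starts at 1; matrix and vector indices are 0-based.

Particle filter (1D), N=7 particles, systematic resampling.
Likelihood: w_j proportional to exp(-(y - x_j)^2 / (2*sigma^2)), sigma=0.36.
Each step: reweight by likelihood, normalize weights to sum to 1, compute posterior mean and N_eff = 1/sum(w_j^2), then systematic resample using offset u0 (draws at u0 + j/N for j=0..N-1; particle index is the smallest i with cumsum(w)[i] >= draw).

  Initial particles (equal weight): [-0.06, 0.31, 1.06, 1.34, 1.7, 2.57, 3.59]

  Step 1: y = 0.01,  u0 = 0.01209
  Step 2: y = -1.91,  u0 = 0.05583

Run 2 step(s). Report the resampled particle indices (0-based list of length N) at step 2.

step 1: w=[0.5761, 0.4149, 0.0083, 0.0006, 0.0000, 0.0000, 0.0000]  mean=0.1038  Neff=1.9837  idx=[0, 0, 0, 0, 1, 1, 1]
step 2: w=[0.2494, 0.2494, 0.2494, 0.2494, 0.0007, 0.0007, 0.0007]  mean=-0.0592  Neff=4.0180  idx=[0, 0, 1, 1, 2, 3, 3]

resampled_idx = [0, 0, 1, 1, 2, 3, 3]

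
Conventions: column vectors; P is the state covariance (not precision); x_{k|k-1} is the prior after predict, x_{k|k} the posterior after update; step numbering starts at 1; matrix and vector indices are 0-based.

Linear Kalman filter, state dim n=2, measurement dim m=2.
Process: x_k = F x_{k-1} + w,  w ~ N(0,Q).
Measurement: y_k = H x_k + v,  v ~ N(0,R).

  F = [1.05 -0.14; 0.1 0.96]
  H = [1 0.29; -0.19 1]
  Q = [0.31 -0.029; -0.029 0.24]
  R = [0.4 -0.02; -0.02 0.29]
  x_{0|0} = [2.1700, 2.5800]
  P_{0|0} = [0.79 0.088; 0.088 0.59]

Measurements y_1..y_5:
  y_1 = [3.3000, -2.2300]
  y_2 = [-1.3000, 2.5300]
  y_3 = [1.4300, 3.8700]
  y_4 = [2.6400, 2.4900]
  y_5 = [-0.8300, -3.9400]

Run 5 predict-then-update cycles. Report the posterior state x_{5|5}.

step 1: x^-=[1.9173, 2.6938]  P^-=[1.1667 0.0621; 0.0621 0.8085]  S=[1.6707 0.0515; 0.0515 1.1170]  K=[0.7145 -0.1758; 0.1558 0.7061]  nu=[0.6015, -4.5595]  x^+=[3.1485, -0.4318]  P^+=[0.2922 -0.0098; -0.0098 0.1998]
step 2: x^-=[3.3664, -0.0997]  P^-=[0.6389 -0.0349; -0.0349 0.4252]  S=[1.0544 -0.0510; -0.0510 0.7515]  K=[0.5882 -0.1680; 0.1120 0.5822]  nu=[-4.6375, 3.2693]  x^+=[0.0895, 1.2841]  P^+=[0.2428 -0.0143; -0.0143 0.1639]
step 3: x^-=[-0.0858, 1.2417]  P^-=[0.5851 -0.0398; -0.0398 0.3907]  S=[0.9949 -0.0555; -0.0555 0.7169]  K=[0.5672 -0.1667; 0.1053 0.5636]  nu=[1.1557, 2.6120]  x^+=[0.1344, 2.8356]  P^+=[0.2346 -0.0151; -0.0151 0.1585]
step 4: x^-=[-0.2559, 2.7356]  P^-=[0.5762 -0.0407; -0.0407 0.3855]  S=[0.9850 -0.0561; -0.0561 0.7118]  K=[0.5635 -0.1665; 0.1041 0.5607]  nu=[2.1026, -0.2943]  x^+=[0.9779, 2.7896]  P^+=[0.2332 -0.0153; -0.0153 0.1576]
step 5: x^-=[0.6362, 2.7758]  P^-=[0.5746 -0.0409; -0.0409 0.3847]  S=[0.9833 -0.0563; -0.0563 0.7109]  K=[0.5628 -0.1665; 0.1039 0.5602]  nu=[-2.2712, -6.5949]  x^+=[0.4562, -1.1548]  P^+=[0.2329 -0.0153; -0.0153 0.1575]

x_post = [0.4562, -1.1548]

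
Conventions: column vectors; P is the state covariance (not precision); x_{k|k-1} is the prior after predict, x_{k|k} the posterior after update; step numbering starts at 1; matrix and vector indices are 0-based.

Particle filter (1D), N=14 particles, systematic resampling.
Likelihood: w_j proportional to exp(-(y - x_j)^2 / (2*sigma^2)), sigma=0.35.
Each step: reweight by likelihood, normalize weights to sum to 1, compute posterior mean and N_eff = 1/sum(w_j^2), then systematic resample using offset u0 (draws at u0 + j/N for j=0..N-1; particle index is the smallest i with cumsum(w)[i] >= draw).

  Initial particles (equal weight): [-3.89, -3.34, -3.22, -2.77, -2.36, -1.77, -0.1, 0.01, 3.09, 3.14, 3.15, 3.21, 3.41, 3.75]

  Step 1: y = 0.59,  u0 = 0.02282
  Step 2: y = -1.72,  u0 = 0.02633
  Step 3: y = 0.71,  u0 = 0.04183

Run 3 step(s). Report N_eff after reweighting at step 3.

step 1: w=[0.0000, 0.0000, 0.0000, 0.0000, 0.0000, 0.0000, 0.3612, 0.6388, 0.0000, 0.0000, 0.0000, 0.0000, 0.0000, 0.0000]  mean=-0.0297  Neff=1.8569  idx=[6, 6, 6, 6, 6, 7, 7, 7, 7, 7, 7, 7, 7, 7]
step 2: w=[0.1429, 0.1429, 0.1429, 0.1429, 0.1429, 0.0317, 0.0317, 0.0317, 0.0317, 0.0317, 0.0317, 0.0317, 0.0317, 0.0317]  mean=-0.0686  Neff=9.0000  idx=[0, 0, 1, 1, 2, 2, 3, 3, 4, 4, 5, 8, 10, 12]
step 3: w=[0.0559, 0.0559, 0.0559, 0.0559, 0.0559, 0.0559, 0.0559, 0.0559, 0.0559, 0.0559, 0.1102, 0.1102, 0.1102, 0.1102]  mean=-0.0515  Neff=12.5258  idx=[0, 2, 3, 4, 5, 7, 8, 9, 10, 11, 11, 12, 13, 13]

N_eff = 12.5258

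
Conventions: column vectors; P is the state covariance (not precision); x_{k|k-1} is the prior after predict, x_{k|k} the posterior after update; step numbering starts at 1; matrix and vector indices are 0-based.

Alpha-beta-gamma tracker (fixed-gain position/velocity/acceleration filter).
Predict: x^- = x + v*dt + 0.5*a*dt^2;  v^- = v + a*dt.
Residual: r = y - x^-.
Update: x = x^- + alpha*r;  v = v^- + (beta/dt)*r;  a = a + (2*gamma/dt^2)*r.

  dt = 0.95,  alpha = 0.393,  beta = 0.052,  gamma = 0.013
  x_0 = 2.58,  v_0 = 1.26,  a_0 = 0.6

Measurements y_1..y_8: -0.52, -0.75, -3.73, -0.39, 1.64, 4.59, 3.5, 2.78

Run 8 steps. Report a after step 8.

step 1: x_pred=4.0477  r=-4.5678  x^+=2.2526  v^+=1.5800  a^+=0.4684
step 2: x_pred=3.9650  r=-4.7150  x^+=2.1120  v^+=1.7669  a^+=0.3326
step 3: x_pred=3.9406  r=-7.6706  x^+=0.9261  v^+=1.6630  a^+=0.1116
step 4: x_pred=2.5562  r=-2.9462  x^+=1.3984  v^+=1.6077  a^+=0.0267
step 5: x_pred=2.9377  r=-1.2977  x^+=2.4277  v^+=1.5621  a^+=-0.0107
step 6: x_pred=3.9069  r=0.6831  x^+=4.1753  v^+=1.5893  a^+=0.0090
step 7: x_pred=5.6893  r=-2.1893  x^+=4.8289  v^+=1.4780  a^+=-0.0541
step 8: x_pred=6.2086  r=-3.4286  x^+=4.8612  v^+=1.2390  a^+=-0.1528

a_post = -0.1528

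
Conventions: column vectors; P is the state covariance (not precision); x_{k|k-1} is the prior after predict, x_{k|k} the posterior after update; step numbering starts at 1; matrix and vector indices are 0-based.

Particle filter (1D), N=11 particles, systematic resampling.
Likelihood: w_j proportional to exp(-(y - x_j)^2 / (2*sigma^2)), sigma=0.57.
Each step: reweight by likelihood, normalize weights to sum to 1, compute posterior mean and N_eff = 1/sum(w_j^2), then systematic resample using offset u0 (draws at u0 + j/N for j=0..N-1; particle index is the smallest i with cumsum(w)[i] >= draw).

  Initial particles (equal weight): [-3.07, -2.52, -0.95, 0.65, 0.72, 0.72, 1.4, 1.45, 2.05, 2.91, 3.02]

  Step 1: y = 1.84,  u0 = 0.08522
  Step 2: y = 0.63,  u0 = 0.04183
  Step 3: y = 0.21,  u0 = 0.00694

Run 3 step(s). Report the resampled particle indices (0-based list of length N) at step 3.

resampled_idx = [0, 0, 0, 1, 1, 2, 2, 3, 3, 4, 7]

step 1: w=[0.0000, 0.0000, 0.0000, 0.0358, 0.0459, 0.0459, 0.2349, 0.2504, 0.2957, 0.0543, 0.0371]  mean=1.6576  Neff=4.6489  idx=[5, 6, 6, 6, 7, 7, 8, 8, 8, 8, 10]
step 2: w=[0.3204, 0.1303, 0.1303, 0.1303, 0.1153, 0.1153, 0.0146, 0.0146, 0.0146, 0.0146, 0.0000]  mean=1.2316  Neff=5.5260  idx=[0, 0, 0, 0, 1, 2, 3, 3, 4, 5, 6]
step 3: w=[0.2015, 0.2015, 0.2015, 0.2015, 0.0340, 0.0340, 0.0340, 0.0340, 0.0282, 0.0282, 0.0016]  mean=0.8559  Neff=5.9316  idx=[0, 0, 0, 1, 1, 2, 2, 3, 3, 4, 7]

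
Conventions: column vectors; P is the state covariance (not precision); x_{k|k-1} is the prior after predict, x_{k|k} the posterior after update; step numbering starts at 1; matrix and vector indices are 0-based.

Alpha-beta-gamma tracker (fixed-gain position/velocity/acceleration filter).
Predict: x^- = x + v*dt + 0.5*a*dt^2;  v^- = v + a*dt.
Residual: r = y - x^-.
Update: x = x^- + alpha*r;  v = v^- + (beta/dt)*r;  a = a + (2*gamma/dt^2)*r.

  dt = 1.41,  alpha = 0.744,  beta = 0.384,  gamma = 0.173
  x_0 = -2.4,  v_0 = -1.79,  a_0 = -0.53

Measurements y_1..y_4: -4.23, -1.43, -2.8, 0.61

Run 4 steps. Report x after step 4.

x_post = 0.1036

step 1: x_pred=-5.4507  r=1.2207  x^+=-4.5425  v^+=-2.2048  a^+=-0.3175
step 2: x_pred=-7.9670  r=6.5370  x^+=-3.1035  v^+=-0.8723  a^+=0.8201
step 3: x_pred=-3.5182  r=0.7182  x^+=-2.9838  v^+=0.4797  a^+=0.9451
step 4: x_pred=-1.3680  r=1.9780  x^+=0.1036  v^+=2.3510  a^+=1.2894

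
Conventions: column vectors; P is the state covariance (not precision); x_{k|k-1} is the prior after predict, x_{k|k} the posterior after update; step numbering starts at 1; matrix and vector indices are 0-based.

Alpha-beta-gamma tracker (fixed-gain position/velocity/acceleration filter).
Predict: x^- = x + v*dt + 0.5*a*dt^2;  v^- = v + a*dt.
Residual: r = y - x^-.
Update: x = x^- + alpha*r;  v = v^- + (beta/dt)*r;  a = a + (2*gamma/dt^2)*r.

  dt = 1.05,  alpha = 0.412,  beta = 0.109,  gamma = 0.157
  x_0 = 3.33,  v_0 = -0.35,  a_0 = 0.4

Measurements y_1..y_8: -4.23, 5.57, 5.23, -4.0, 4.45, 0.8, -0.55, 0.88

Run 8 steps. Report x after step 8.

step 1: x_pred=3.1830  r=-7.4130  x^+=0.1288  v^+=-0.6995  a^+=-1.7113
step 2: x_pred=-1.5490  r=7.1190  x^+=1.3840  v^+=-1.7574  a^+=0.3163
step 3: x_pred=-0.2869  r=5.5169  x^+=1.9861  v^+=-0.8526  a^+=1.8875
step 4: x_pred=2.1314  r=-6.1314  x^+=-0.3948  v^+=0.4928  a^+=0.1413
step 5: x_pred=0.2006  r=4.2494  x^+=1.9513  v^+=1.0823  a^+=1.3515
step 6: x_pred=3.8327  r=-3.0327  x^+=2.5833  v^+=2.1865  a^+=0.4878
step 7: x_pred=5.1480  r=-5.6980  x^+=2.8004  v^+=2.1072  a^+=-1.1351
step 8: x_pred=4.3873  r=-3.5073  x^+=2.9423  v^+=0.5513  a^+=-2.1340

x_post = 2.9423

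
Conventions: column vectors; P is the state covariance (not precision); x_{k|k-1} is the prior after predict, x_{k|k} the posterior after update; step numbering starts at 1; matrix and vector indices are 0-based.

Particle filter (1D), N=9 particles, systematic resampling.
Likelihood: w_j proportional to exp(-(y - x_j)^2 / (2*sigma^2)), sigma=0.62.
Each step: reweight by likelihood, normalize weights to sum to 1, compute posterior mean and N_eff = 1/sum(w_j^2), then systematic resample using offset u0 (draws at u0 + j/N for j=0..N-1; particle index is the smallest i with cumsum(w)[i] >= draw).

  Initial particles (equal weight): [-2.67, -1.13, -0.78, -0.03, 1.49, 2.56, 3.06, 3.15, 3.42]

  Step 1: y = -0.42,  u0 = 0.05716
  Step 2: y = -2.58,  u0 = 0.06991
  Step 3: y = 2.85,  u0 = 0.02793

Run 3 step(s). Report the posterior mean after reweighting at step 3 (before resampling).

post_mean = -0.8006

step 1: w=[0.0006, 0.2365, 0.3850, 0.3739, 0.0040, 0.0000, 0.0000, 0.0000, 0.0000]  mean=-0.5746  Neff=2.9072  idx=[1, 1, 2, 2, 2, 2, 3, 3, 3]
step 2: w=[0.3424, 0.3424, 0.0780, 0.0780, 0.0780, 0.0780, 0.0011, 0.0011, 0.0011]  mean=-1.0171  Neff=3.8645  idx=[0, 0, 0, 1, 1, 1, 2, 4, 5]
step 3: w=[0.0098, 0.0098, 0.0098, 0.0098, 0.0098, 0.0098, 0.3137, 0.3137, 0.3137]  mean=-0.8006  Neff=3.3806  idx=[2, 6, 6, 6, 7, 7, 8, 8, 8]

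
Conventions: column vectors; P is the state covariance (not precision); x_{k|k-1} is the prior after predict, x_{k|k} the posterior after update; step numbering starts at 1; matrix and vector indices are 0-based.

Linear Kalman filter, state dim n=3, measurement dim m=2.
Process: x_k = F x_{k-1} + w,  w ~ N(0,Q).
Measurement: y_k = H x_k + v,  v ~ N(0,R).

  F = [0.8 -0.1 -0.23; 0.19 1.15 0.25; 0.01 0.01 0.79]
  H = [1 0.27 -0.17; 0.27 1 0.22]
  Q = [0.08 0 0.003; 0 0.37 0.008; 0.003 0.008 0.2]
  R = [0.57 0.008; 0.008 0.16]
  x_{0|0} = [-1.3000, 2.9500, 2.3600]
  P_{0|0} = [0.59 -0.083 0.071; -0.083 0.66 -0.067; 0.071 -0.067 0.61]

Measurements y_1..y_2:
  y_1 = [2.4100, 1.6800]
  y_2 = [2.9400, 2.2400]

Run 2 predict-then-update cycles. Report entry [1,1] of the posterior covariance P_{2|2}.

step 1: x^-=[-1.8778, 3.7355, 1.8809]  P^-=[0.4805 -0.0656 -0.0542; -0.0656 1.2342 0.0859; -0.0542 0.0859 0.5809]  S=[1.1324 0.3600; 0.3600 1.4533]  K=[0.4401 -0.0731; -0.0507 0.8626; -0.1716 0.1795]  nu=[3.5990, -1.9623]  x^+=[-0.1507, 1.8601, 0.9110]  P^+=[0.2766 -0.0867 0.0174; -0.0867 0.1814 -0.0924; 0.0174 -0.0924 0.5229]
step 2: x^-=[-0.5161, 2.3383, 0.7368]  P^-=[0.2897 -0.0575 -0.0721; -0.0575 0.5631 0.0312; -0.0721 0.0312 0.5252]  S=[0.9065 0.1409; 0.1409 0.7438]  K=[0.3245 -0.0550; -0.0180 0.7489; -0.2012 0.2092]  nu=[2.9500, -0.1210]  x^+=[0.4479, 2.1946, 0.1178]  P^+=[0.1970 -0.0560 -0.0155; -0.0560 0.1495 -0.0669; -0.0155 -0.0669 0.4678]

P_post[1,1] = 0.1495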